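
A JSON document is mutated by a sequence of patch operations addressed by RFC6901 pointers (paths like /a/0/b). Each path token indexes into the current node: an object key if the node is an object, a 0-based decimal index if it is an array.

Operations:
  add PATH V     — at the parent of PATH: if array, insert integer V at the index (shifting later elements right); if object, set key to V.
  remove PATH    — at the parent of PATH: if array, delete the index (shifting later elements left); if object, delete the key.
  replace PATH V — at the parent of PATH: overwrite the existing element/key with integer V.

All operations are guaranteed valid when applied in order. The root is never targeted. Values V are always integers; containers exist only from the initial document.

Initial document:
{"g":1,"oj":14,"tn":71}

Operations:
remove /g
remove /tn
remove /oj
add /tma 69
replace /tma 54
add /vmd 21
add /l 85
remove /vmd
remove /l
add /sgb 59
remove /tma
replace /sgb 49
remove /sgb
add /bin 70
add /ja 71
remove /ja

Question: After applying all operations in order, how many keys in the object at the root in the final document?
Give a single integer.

After op 1 (remove /g): {"oj":14,"tn":71}
After op 2 (remove /tn): {"oj":14}
After op 3 (remove /oj): {}
After op 4 (add /tma 69): {"tma":69}
After op 5 (replace /tma 54): {"tma":54}
After op 6 (add /vmd 21): {"tma":54,"vmd":21}
After op 7 (add /l 85): {"l":85,"tma":54,"vmd":21}
After op 8 (remove /vmd): {"l":85,"tma":54}
After op 9 (remove /l): {"tma":54}
After op 10 (add /sgb 59): {"sgb":59,"tma":54}
After op 11 (remove /tma): {"sgb":59}
After op 12 (replace /sgb 49): {"sgb":49}
After op 13 (remove /sgb): {}
After op 14 (add /bin 70): {"bin":70}
After op 15 (add /ja 71): {"bin":70,"ja":71}
After op 16 (remove /ja): {"bin":70}
Size at the root: 1

Answer: 1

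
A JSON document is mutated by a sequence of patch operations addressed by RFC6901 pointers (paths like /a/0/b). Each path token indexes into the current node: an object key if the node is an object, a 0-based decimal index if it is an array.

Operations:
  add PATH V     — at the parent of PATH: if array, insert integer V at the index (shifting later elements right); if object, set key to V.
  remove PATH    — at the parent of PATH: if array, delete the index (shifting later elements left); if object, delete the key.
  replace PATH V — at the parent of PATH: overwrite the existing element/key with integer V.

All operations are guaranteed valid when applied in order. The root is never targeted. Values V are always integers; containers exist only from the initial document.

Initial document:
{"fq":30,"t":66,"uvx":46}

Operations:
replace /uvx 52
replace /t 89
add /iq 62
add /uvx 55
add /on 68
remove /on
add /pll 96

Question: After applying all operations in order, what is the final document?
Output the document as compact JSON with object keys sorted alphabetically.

After op 1 (replace /uvx 52): {"fq":30,"t":66,"uvx":52}
After op 2 (replace /t 89): {"fq":30,"t":89,"uvx":52}
After op 3 (add /iq 62): {"fq":30,"iq":62,"t":89,"uvx":52}
After op 4 (add /uvx 55): {"fq":30,"iq":62,"t":89,"uvx":55}
After op 5 (add /on 68): {"fq":30,"iq":62,"on":68,"t":89,"uvx":55}
After op 6 (remove /on): {"fq":30,"iq":62,"t":89,"uvx":55}
After op 7 (add /pll 96): {"fq":30,"iq":62,"pll":96,"t":89,"uvx":55}

Answer: {"fq":30,"iq":62,"pll":96,"t":89,"uvx":55}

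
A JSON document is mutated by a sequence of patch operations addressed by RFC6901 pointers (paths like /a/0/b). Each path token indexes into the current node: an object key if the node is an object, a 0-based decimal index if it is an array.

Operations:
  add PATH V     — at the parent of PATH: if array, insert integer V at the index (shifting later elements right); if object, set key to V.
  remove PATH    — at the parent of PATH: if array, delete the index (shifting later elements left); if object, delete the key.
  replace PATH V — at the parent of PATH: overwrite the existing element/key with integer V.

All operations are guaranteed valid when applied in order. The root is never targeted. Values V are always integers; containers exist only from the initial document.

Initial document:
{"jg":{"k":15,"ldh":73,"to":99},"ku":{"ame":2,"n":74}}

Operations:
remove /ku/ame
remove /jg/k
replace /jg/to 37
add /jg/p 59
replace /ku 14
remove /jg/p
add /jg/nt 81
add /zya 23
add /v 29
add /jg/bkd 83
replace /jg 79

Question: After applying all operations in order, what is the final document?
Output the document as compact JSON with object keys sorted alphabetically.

Answer: {"jg":79,"ku":14,"v":29,"zya":23}

Derivation:
After op 1 (remove /ku/ame): {"jg":{"k":15,"ldh":73,"to":99},"ku":{"n":74}}
After op 2 (remove /jg/k): {"jg":{"ldh":73,"to":99},"ku":{"n":74}}
After op 3 (replace /jg/to 37): {"jg":{"ldh":73,"to":37},"ku":{"n":74}}
After op 4 (add /jg/p 59): {"jg":{"ldh":73,"p":59,"to":37},"ku":{"n":74}}
After op 5 (replace /ku 14): {"jg":{"ldh":73,"p":59,"to":37},"ku":14}
After op 6 (remove /jg/p): {"jg":{"ldh":73,"to":37},"ku":14}
After op 7 (add /jg/nt 81): {"jg":{"ldh":73,"nt":81,"to":37},"ku":14}
After op 8 (add /zya 23): {"jg":{"ldh":73,"nt":81,"to":37},"ku":14,"zya":23}
After op 9 (add /v 29): {"jg":{"ldh":73,"nt":81,"to":37},"ku":14,"v":29,"zya":23}
After op 10 (add /jg/bkd 83): {"jg":{"bkd":83,"ldh":73,"nt":81,"to":37},"ku":14,"v":29,"zya":23}
After op 11 (replace /jg 79): {"jg":79,"ku":14,"v":29,"zya":23}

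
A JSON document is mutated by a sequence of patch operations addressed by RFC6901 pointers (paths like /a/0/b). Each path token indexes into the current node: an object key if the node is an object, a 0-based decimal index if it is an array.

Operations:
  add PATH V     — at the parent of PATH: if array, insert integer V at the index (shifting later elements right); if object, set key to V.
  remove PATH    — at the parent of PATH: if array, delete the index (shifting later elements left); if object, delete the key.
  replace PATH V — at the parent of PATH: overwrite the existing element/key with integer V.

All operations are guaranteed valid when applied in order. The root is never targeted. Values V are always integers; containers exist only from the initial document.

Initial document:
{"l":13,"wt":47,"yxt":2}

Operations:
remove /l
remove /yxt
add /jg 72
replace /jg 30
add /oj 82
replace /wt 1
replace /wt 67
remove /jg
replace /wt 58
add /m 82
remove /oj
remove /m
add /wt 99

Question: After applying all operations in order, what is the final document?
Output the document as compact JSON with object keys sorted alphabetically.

Answer: {"wt":99}

Derivation:
After op 1 (remove /l): {"wt":47,"yxt":2}
After op 2 (remove /yxt): {"wt":47}
After op 3 (add /jg 72): {"jg":72,"wt":47}
After op 4 (replace /jg 30): {"jg":30,"wt":47}
After op 5 (add /oj 82): {"jg":30,"oj":82,"wt":47}
After op 6 (replace /wt 1): {"jg":30,"oj":82,"wt":1}
After op 7 (replace /wt 67): {"jg":30,"oj":82,"wt":67}
After op 8 (remove /jg): {"oj":82,"wt":67}
After op 9 (replace /wt 58): {"oj":82,"wt":58}
After op 10 (add /m 82): {"m":82,"oj":82,"wt":58}
After op 11 (remove /oj): {"m":82,"wt":58}
After op 12 (remove /m): {"wt":58}
After op 13 (add /wt 99): {"wt":99}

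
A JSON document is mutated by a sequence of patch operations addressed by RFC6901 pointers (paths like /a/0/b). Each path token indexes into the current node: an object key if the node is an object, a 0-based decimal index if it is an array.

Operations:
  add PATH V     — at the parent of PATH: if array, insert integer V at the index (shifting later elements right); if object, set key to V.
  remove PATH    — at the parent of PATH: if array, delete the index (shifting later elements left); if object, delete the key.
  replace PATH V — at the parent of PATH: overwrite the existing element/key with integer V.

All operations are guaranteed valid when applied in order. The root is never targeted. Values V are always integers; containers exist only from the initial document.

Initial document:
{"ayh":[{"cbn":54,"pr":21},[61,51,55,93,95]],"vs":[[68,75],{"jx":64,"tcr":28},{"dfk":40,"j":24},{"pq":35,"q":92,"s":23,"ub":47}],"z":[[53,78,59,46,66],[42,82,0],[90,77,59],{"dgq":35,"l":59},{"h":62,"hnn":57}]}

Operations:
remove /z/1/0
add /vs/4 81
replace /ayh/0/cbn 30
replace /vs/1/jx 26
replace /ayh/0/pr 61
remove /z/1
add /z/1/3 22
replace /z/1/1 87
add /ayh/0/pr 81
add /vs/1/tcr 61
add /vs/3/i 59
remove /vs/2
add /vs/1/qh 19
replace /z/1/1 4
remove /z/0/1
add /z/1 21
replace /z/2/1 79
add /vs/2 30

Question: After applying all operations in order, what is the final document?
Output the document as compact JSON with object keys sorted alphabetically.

After op 1 (remove /z/1/0): {"ayh":[{"cbn":54,"pr":21},[61,51,55,93,95]],"vs":[[68,75],{"jx":64,"tcr":28},{"dfk":40,"j":24},{"pq":35,"q":92,"s":23,"ub":47}],"z":[[53,78,59,46,66],[82,0],[90,77,59],{"dgq":35,"l":59},{"h":62,"hnn":57}]}
After op 2 (add /vs/4 81): {"ayh":[{"cbn":54,"pr":21},[61,51,55,93,95]],"vs":[[68,75],{"jx":64,"tcr":28},{"dfk":40,"j":24},{"pq":35,"q":92,"s":23,"ub":47},81],"z":[[53,78,59,46,66],[82,0],[90,77,59],{"dgq":35,"l":59},{"h":62,"hnn":57}]}
After op 3 (replace /ayh/0/cbn 30): {"ayh":[{"cbn":30,"pr":21},[61,51,55,93,95]],"vs":[[68,75],{"jx":64,"tcr":28},{"dfk":40,"j":24},{"pq":35,"q":92,"s":23,"ub":47},81],"z":[[53,78,59,46,66],[82,0],[90,77,59],{"dgq":35,"l":59},{"h":62,"hnn":57}]}
After op 4 (replace /vs/1/jx 26): {"ayh":[{"cbn":30,"pr":21},[61,51,55,93,95]],"vs":[[68,75],{"jx":26,"tcr":28},{"dfk":40,"j":24},{"pq":35,"q":92,"s":23,"ub":47},81],"z":[[53,78,59,46,66],[82,0],[90,77,59],{"dgq":35,"l":59},{"h":62,"hnn":57}]}
After op 5 (replace /ayh/0/pr 61): {"ayh":[{"cbn":30,"pr":61},[61,51,55,93,95]],"vs":[[68,75],{"jx":26,"tcr":28},{"dfk":40,"j":24},{"pq":35,"q":92,"s":23,"ub":47},81],"z":[[53,78,59,46,66],[82,0],[90,77,59],{"dgq":35,"l":59},{"h":62,"hnn":57}]}
After op 6 (remove /z/1): {"ayh":[{"cbn":30,"pr":61},[61,51,55,93,95]],"vs":[[68,75],{"jx":26,"tcr":28},{"dfk":40,"j":24},{"pq":35,"q":92,"s":23,"ub":47},81],"z":[[53,78,59,46,66],[90,77,59],{"dgq":35,"l":59},{"h":62,"hnn":57}]}
After op 7 (add /z/1/3 22): {"ayh":[{"cbn":30,"pr":61},[61,51,55,93,95]],"vs":[[68,75],{"jx":26,"tcr":28},{"dfk":40,"j":24},{"pq":35,"q":92,"s":23,"ub":47},81],"z":[[53,78,59,46,66],[90,77,59,22],{"dgq":35,"l":59},{"h":62,"hnn":57}]}
After op 8 (replace /z/1/1 87): {"ayh":[{"cbn":30,"pr":61},[61,51,55,93,95]],"vs":[[68,75],{"jx":26,"tcr":28},{"dfk":40,"j":24},{"pq":35,"q":92,"s":23,"ub":47},81],"z":[[53,78,59,46,66],[90,87,59,22],{"dgq":35,"l":59},{"h":62,"hnn":57}]}
After op 9 (add /ayh/0/pr 81): {"ayh":[{"cbn":30,"pr":81},[61,51,55,93,95]],"vs":[[68,75],{"jx":26,"tcr":28},{"dfk":40,"j":24},{"pq":35,"q":92,"s":23,"ub":47},81],"z":[[53,78,59,46,66],[90,87,59,22],{"dgq":35,"l":59},{"h":62,"hnn":57}]}
After op 10 (add /vs/1/tcr 61): {"ayh":[{"cbn":30,"pr":81},[61,51,55,93,95]],"vs":[[68,75],{"jx":26,"tcr":61},{"dfk":40,"j":24},{"pq":35,"q":92,"s":23,"ub":47},81],"z":[[53,78,59,46,66],[90,87,59,22],{"dgq":35,"l":59},{"h":62,"hnn":57}]}
After op 11 (add /vs/3/i 59): {"ayh":[{"cbn":30,"pr":81},[61,51,55,93,95]],"vs":[[68,75],{"jx":26,"tcr":61},{"dfk":40,"j":24},{"i":59,"pq":35,"q":92,"s":23,"ub":47},81],"z":[[53,78,59,46,66],[90,87,59,22],{"dgq":35,"l":59},{"h":62,"hnn":57}]}
After op 12 (remove /vs/2): {"ayh":[{"cbn":30,"pr":81},[61,51,55,93,95]],"vs":[[68,75],{"jx":26,"tcr":61},{"i":59,"pq":35,"q":92,"s":23,"ub":47},81],"z":[[53,78,59,46,66],[90,87,59,22],{"dgq":35,"l":59},{"h":62,"hnn":57}]}
After op 13 (add /vs/1/qh 19): {"ayh":[{"cbn":30,"pr":81},[61,51,55,93,95]],"vs":[[68,75],{"jx":26,"qh":19,"tcr":61},{"i":59,"pq":35,"q":92,"s":23,"ub":47},81],"z":[[53,78,59,46,66],[90,87,59,22],{"dgq":35,"l":59},{"h":62,"hnn":57}]}
After op 14 (replace /z/1/1 4): {"ayh":[{"cbn":30,"pr":81},[61,51,55,93,95]],"vs":[[68,75],{"jx":26,"qh":19,"tcr":61},{"i":59,"pq":35,"q":92,"s":23,"ub":47},81],"z":[[53,78,59,46,66],[90,4,59,22],{"dgq":35,"l":59},{"h":62,"hnn":57}]}
After op 15 (remove /z/0/1): {"ayh":[{"cbn":30,"pr":81},[61,51,55,93,95]],"vs":[[68,75],{"jx":26,"qh":19,"tcr":61},{"i":59,"pq":35,"q":92,"s":23,"ub":47},81],"z":[[53,59,46,66],[90,4,59,22],{"dgq":35,"l":59},{"h":62,"hnn":57}]}
After op 16 (add /z/1 21): {"ayh":[{"cbn":30,"pr":81},[61,51,55,93,95]],"vs":[[68,75],{"jx":26,"qh":19,"tcr":61},{"i":59,"pq":35,"q":92,"s":23,"ub":47},81],"z":[[53,59,46,66],21,[90,4,59,22],{"dgq":35,"l":59},{"h":62,"hnn":57}]}
After op 17 (replace /z/2/1 79): {"ayh":[{"cbn":30,"pr":81},[61,51,55,93,95]],"vs":[[68,75],{"jx":26,"qh":19,"tcr":61},{"i":59,"pq":35,"q":92,"s":23,"ub":47},81],"z":[[53,59,46,66],21,[90,79,59,22],{"dgq":35,"l":59},{"h":62,"hnn":57}]}
After op 18 (add /vs/2 30): {"ayh":[{"cbn":30,"pr":81},[61,51,55,93,95]],"vs":[[68,75],{"jx":26,"qh":19,"tcr":61},30,{"i":59,"pq":35,"q":92,"s":23,"ub":47},81],"z":[[53,59,46,66],21,[90,79,59,22],{"dgq":35,"l":59},{"h":62,"hnn":57}]}

Answer: {"ayh":[{"cbn":30,"pr":81},[61,51,55,93,95]],"vs":[[68,75],{"jx":26,"qh":19,"tcr":61},30,{"i":59,"pq":35,"q":92,"s":23,"ub":47},81],"z":[[53,59,46,66],21,[90,79,59,22],{"dgq":35,"l":59},{"h":62,"hnn":57}]}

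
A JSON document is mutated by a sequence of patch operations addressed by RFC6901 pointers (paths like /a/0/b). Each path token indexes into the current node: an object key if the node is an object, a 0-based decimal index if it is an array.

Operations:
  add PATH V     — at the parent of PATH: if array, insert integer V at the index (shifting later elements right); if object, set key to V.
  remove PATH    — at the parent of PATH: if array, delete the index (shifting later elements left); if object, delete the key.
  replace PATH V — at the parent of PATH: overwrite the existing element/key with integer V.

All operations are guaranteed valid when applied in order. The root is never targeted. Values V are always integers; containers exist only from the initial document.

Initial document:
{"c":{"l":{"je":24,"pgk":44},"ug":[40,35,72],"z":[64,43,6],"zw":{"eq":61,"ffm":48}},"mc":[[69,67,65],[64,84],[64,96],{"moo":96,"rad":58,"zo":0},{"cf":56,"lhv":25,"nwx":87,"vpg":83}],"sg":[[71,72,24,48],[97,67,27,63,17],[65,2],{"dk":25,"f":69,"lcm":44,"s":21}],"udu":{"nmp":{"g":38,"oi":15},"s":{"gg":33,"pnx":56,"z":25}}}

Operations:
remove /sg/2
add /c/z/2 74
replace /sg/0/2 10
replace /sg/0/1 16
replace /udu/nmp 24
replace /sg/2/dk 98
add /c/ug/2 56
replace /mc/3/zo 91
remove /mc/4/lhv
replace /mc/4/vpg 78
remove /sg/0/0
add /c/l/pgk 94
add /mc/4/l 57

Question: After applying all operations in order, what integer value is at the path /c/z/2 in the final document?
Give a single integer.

After op 1 (remove /sg/2): {"c":{"l":{"je":24,"pgk":44},"ug":[40,35,72],"z":[64,43,6],"zw":{"eq":61,"ffm":48}},"mc":[[69,67,65],[64,84],[64,96],{"moo":96,"rad":58,"zo":0},{"cf":56,"lhv":25,"nwx":87,"vpg":83}],"sg":[[71,72,24,48],[97,67,27,63,17],{"dk":25,"f":69,"lcm":44,"s":21}],"udu":{"nmp":{"g":38,"oi":15},"s":{"gg":33,"pnx":56,"z":25}}}
After op 2 (add /c/z/2 74): {"c":{"l":{"je":24,"pgk":44},"ug":[40,35,72],"z":[64,43,74,6],"zw":{"eq":61,"ffm":48}},"mc":[[69,67,65],[64,84],[64,96],{"moo":96,"rad":58,"zo":0},{"cf":56,"lhv":25,"nwx":87,"vpg":83}],"sg":[[71,72,24,48],[97,67,27,63,17],{"dk":25,"f":69,"lcm":44,"s":21}],"udu":{"nmp":{"g":38,"oi":15},"s":{"gg":33,"pnx":56,"z":25}}}
After op 3 (replace /sg/0/2 10): {"c":{"l":{"je":24,"pgk":44},"ug":[40,35,72],"z":[64,43,74,6],"zw":{"eq":61,"ffm":48}},"mc":[[69,67,65],[64,84],[64,96],{"moo":96,"rad":58,"zo":0},{"cf":56,"lhv":25,"nwx":87,"vpg":83}],"sg":[[71,72,10,48],[97,67,27,63,17],{"dk":25,"f":69,"lcm":44,"s":21}],"udu":{"nmp":{"g":38,"oi":15},"s":{"gg":33,"pnx":56,"z":25}}}
After op 4 (replace /sg/0/1 16): {"c":{"l":{"je":24,"pgk":44},"ug":[40,35,72],"z":[64,43,74,6],"zw":{"eq":61,"ffm":48}},"mc":[[69,67,65],[64,84],[64,96],{"moo":96,"rad":58,"zo":0},{"cf":56,"lhv":25,"nwx":87,"vpg":83}],"sg":[[71,16,10,48],[97,67,27,63,17],{"dk":25,"f":69,"lcm":44,"s":21}],"udu":{"nmp":{"g":38,"oi":15},"s":{"gg":33,"pnx":56,"z":25}}}
After op 5 (replace /udu/nmp 24): {"c":{"l":{"je":24,"pgk":44},"ug":[40,35,72],"z":[64,43,74,6],"zw":{"eq":61,"ffm":48}},"mc":[[69,67,65],[64,84],[64,96],{"moo":96,"rad":58,"zo":0},{"cf":56,"lhv":25,"nwx":87,"vpg":83}],"sg":[[71,16,10,48],[97,67,27,63,17],{"dk":25,"f":69,"lcm":44,"s":21}],"udu":{"nmp":24,"s":{"gg":33,"pnx":56,"z":25}}}
After op 6 (replace /sg/2/dk 98): {"c":{"l":{"je":24,"pgk":44},"ug":[40,35,72],"z":[64,43,74,6],"zw":{"eq":61,"ffm":48}},"mc":[[69,67,65],[64,84],[64,96],{"moo":96,"rad":58,"zo":0},{"cf":56,"lhv":25,"nwx":87,"vpg":83}],"sg":[[71,16,10,48],[97,67,27,63,17],{"dk":98,"f":69,"lcm":44,"s":21}],"udu":{"nmp":24,"s":{"gg":33,"pnx":56,"z":25}}}
After op 7 (add /c/ug/2 56): {"c":{"l":{"je":24,"pgk":44},"ug":[40,35,56,72],"z":[64,43,74,6],"zw":{"eq":61,"ffm":48}},"mc":[[69,67,65],[64,84],[64,96],{"moo":96,"rad":58,"zo":0},{"cf":56,"lhv":25,"nwx":87,"vpg":83}],"sg":[[71,16,10,48],[97,67,27,63,17],{"dk":98,"f":69,"lcm":44,"s":21}],"udu":{"nmp":24,"s":{"gg":33,"pnx":56,"z":25}}}
After op 8 (replace /mc/3/zo 91): {"c":{"l":{"je":24,"pgk":44},"ug":[40,35,56,72],"z":[64,43,74,6],"zw":{"eq":61,"ffm":48}},"mc":[[69,67,65],[64,84],[64,96],{"moo":96,"rad":58,"zo":91},{"cf":56,"lhv":25,"nwx":87,"vpg":83}],"sg":[[71,16,10,48],[97,67,27,63,17],{"dk":98,"f":69,"lcm":44,"s":21}],"udu":{"nmp":24,"s":{"gg":33,"pnx":56,"z":25}}}
After op 9 (remove /mc/4/lhv): {"c":{"l":{"je":24,"pgk":44},"ug":[40,35,56,72],"z":[64,43,74,6],"zw":{"eq":61,"ffm":48}},"mc":[[69,67,65],[64,84],[64,96],{"moo":96,"rad":58,"zo":91},{"cf":56,"nwx":87,"vpg":83}],"sg":[[71,16,10,48],[97,67,27,63,17],{"dk":98,"f":69,"lcm":44,"s":21}],"udu":{"nmp":24,"s":{"gg":33,"pnx":56,"z":25}}}
After op 10 (replace /mc/4/vpg 78): {"c":{"l":{"je":24,"pgk":44},"ug":[40,35,56,72],"z":[64,43,74,6],"zw":{"eq":61,"ffm":48}},"mc":[[69,67,65],[64,84],[64,96],{"moo":96,"rad":58,"zo":91},{"cf":56,"nwx":87,"vpg":78}],"sg":[[71,16,10,48],[97,67,27,63,17],{"dk":98,"f":69,"lcm":44,"s":21}],"udu":{"nmp":24,"s":{"gg":33,"pnx":56,"z":25}}}
After op 11 (remove /sg/0/0): {"c":{"l":{"je":24,"pgk":44},"ug":[40,35,56,72],"z":[64,43,74,6],"zw":{"eq":61,"ffm":48}},"mc":[[69,67,65],[64,84],[64,96],{"moo":96,"rad":58,"zo":91},{"cf":56,"nwx":87,"vpg":78}],"sg":[[16,10,48],[97,67,27,63,17],{"dk":98,"f":69,"lcm":44,"s":21}],"udu":{"nmp":24,"s":{"gg":33,"pnx":56,"z":25}}}
After op 12 (add /c/l/pgk 94): {"c":{"l":{"je":24,"pgk":94},"ug":[40,35,56,72],"z":[64,43,74,6],"zw":{"eq":61,"ffm":48}},"mc":[[69,67,65],[64,84],[64,96],{"moo":96,"rad":58,"zo":91},{"cf":56,"nwx":87,"vpg":78}],"sg":[[16,10,48],[97,67,27,63,17],{"dk":98,"f":69,"lcm":44,"s":21}],"udu":{"nmp":24,"s":{"gg":33,"pnx":56,"z":25}}}
After op 13 (add /mc/4/l 57): {"c":{"l":{"je":24,"pgk":94},"ug":[40,35,56,72],"z":[64,43,74,6],"zw":{"eq":61,"ffm":48}},"mc":[[69,67,65],[64,84],[64,96],{"moo":96,"rad":58,"zo":91},{"cf":56,"l":57,"nwx":87,"vpg":78}],"sg":[[16,10,48],[97,67,27,63,17],{"dk":98,"f":69,"lcm":44,"s":21}],"udu":{"nmp":24,"s":{"gg":33,"pnx":56,"z":25}}}
Value at /c/z/2: 74

Answer: 74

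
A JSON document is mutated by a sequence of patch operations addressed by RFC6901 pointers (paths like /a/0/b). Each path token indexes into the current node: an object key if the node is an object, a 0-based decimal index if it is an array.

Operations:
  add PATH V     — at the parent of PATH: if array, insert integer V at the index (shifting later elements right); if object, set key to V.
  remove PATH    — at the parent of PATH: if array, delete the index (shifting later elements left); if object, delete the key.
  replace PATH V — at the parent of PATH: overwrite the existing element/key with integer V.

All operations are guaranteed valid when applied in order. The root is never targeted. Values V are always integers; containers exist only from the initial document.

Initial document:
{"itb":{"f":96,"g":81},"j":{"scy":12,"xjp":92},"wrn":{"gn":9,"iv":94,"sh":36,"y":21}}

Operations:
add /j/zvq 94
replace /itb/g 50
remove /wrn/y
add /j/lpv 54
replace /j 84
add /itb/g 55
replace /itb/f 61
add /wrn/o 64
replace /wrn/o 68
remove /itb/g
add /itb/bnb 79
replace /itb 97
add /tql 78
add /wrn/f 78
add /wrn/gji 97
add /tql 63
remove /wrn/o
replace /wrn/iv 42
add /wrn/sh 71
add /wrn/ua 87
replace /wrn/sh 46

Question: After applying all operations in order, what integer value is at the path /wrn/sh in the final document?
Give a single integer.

Answer: 46

Derivation:
After op 1 (add /j/zvq 94): {"itb":{"f":96,"g":81},"j":{"scy":12,"xjp":92,"zvq":94},"wrn":{"gn":9,"iv":94,"sh":36,"y":21}}
After op 2 (replace /itb/g 50): {"itb":{"f":96,"g":50},"j":{"scy":12,"xjp":92,"zvq":94},"wrn":{"gn":9,"iv":94,"sh":36,"y":21}}
After op 3 (remove /wrn/y): {"itb":{"f":96,"g":50},"j":{"scy":12,"xjp":92,"zvq":94},"wrn":{"gn":9,"iv":94,"sh":36}}
After op 4 (add /j/lpv 54): {"itb":{"f":96,"g":50},"j":{"lpv":54,"scy":12,"xjp":92,"zvq":94},"wrn":{"gn":9,"iv":94,"sh":36}}
After op 5 (replace /j 84): {"itb":{"f":96,"g":50},"j":84,"wrn":{"gn":9,"iv":94,"sh":36}}
After op 6 (add /itb/g 55): {"itb":{"f":96,"g":55},"j":84,"wrn":{"gn":9,"iv":94,"sh":36}}
After op 7 (replace /itb/f 61): {"itb":{"f":61,"g":55},"j":84,"wrn":{"gn":9,"iv":94,"sh":36}}
After op 8 (add /wrn/o 64): {"itb":{"f":61,"g":55},"j":84,"wrn":{"gn":9,"iv":94,"o":64,"sh":36}}
After op 9 (replace /wrn/o 68): {"itb":{"f":61,"g":55},"j":84,"wrn":{"gn":9,"iv":94,"o":68,"sh":36}}
After op 10 (remove /itb/g): {"itb":{"f":61},"j":84,"wrn":{"gn":9,"iv":94,"o":68,"sh":36}}
After op 11 (add /itb/bnb 79): {"itb":{"bnb":79,"f":61},"j":84,"wrn":{"gn":9,"iv":94,"o":68,"sh":36}}
After op 12 (replace /itb 97): {"itb":97,"j":84,"wrn":{"gn":9,"iv":94,"o":68,"sh":36}}
After op 13 (add /tql 78): {"itb":97,"j":84,"tql":78,"wrn":{"gn":9,"iv":94,"o":68,"sh":36}}
After op 14 (add /wrn/f 78): {"itb":97,"j":84,"tql":78,"wrn":{"f":78,"gn":9,"iv":94,"o":68,"sh":36}}
After op 15 (add /wrn/gji 97): {"itb":97,"j":84,"tql":78,"wrn":{"f":78,"gji":97,"gn":9,"iv":94,"o":68,"sh":36}}
After op 16 (add /tql 63): {"itb":97,"j":84,"tql":63,"wrn":{"f":78,"gji":97,"gn":9,"iv":94,"o":68,"sh":36}}
After op 17 (remove /wrn/o): {"itb":97,"j":84,"tql":63,"wrn":{"f":78,"gji":97,"gn":9,"iv":94,"sh":36}}
After op 18 (replace /wrn/iv 42): {"itb":97,"j":84,"tql":63,"wrn":{"f":78,"gji":97,"gn":9,"iv":42,"sh":36}}
After op 19 (add /wrn/sh 71): {"itb":97,"j":84,"tql":63,"wrn":{"f":78,"gji":97,"gn":9,"iv":42,"sh":71}}
After op 20 (add /wrn/ua 87): {"itb":97,"j":84,"tql":63,"wrn":{"f":78,"gji":97,"gn":9,"iv":42,"sh":71,"ua":87}}
After op 21 (replace /wrn/sh 46): {"itb":97,"j":84,"tql":63,"wrn":{"f":78,"gji":97,"gn":9,"iv":42,"sh":46,"ua":87}}
Value at /wrn/sh: 46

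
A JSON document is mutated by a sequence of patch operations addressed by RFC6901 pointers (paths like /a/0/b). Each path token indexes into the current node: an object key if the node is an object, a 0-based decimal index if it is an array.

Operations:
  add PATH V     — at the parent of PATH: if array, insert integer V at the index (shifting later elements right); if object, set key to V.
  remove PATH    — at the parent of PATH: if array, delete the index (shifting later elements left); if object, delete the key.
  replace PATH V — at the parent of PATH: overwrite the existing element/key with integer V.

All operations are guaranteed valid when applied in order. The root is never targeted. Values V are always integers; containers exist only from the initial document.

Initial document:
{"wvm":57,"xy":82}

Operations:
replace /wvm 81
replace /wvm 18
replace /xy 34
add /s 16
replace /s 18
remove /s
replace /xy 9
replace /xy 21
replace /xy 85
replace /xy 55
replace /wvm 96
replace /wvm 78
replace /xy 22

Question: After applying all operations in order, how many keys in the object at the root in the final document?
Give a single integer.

Answer: 2

Derivation:
After op 1 (replace /wvm 81): {"wvm":81,"xy":82}
After op 2 (replace /wvm 18): {"wvm":18,"xy":82}
After op 3 (replace /xy 34): {"wvm":18,"xy":34}
After op 4 (add /s 16): {"s":16,"wvm":18,"xy":34}
After op 5 (replace /s 18): {"s":18,"wvm":18,"xy":34}
After op 6 (remove /s): {"wvm":18,"xy":34}
After op 7 (replace /xy 9): {"wvm":18,"xy":9}
After op 8 (replace /xy 21): {"wvm":18,"xy":21}
After op 9 (replace /xy 85): {"wvm":18,"xy":85}
After op 10 (replace /xy 55): {"wvm":18,"xy":55}
After op 11 (replace /wvm 96): {"wvm":96,"xy":55}
After op 12 (replace /wvm 78): {"wvm":78,"xy":55}
After op 13 (replace /xy 22): {"wvm":78,"xy":22}
Size at the root: 2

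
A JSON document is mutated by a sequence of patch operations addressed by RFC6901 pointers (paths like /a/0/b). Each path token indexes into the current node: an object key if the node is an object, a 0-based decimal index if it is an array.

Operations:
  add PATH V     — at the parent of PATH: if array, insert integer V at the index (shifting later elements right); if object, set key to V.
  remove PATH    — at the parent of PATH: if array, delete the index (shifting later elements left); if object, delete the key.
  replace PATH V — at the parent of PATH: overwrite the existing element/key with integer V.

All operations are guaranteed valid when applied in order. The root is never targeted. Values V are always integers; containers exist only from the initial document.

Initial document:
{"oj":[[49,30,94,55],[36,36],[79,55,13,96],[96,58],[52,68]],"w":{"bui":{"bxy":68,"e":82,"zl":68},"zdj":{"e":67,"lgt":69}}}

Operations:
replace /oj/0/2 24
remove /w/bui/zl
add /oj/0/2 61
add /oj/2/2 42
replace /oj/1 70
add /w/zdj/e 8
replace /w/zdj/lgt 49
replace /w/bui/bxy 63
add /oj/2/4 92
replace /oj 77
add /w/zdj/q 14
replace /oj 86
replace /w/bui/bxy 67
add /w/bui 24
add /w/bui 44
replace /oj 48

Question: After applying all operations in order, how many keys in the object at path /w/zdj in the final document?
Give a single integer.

Answer: 3

Derivation:
After op 1 (replace /oj/0/2 24): {"oj":[[49,30,24,55],[36,36],[79,55,13,96],[96,58],[52,68]],"w":{"bui":{"bxy":68,"e":82,"zl":68},"zdj":{"e":67,"lgt":69}}}
After op 2 (remove /w/bui/zl): {"oj":[[49,30,24,55],[36,36],[79,55,13,96],[96,58],[52,68]],"w":{"bui":{"bxy":68,"e":82},"zdj":{"e":67,"lgt":69}}}
After op 3 (add /oj/0/2 61): {"oj":[[49,30,61,24,55],[36,36],[79,55,13,96],[96,58],[52,68]],"w":{"bui":{"bxy":68,"e":82},"zdj":{"e":67,"lgt":69}}}
After op 4 (add /oj/2/2 42): {"oj":[[49,30,61,24,55],[36,36],[79,55,42,13,96],[96,58],[52,68]],"w":{"bui":{"bxy":68,"e":82},"zdj":{"e":67,"lgt":69}}}
After op 5 (replace /oj/1 70): {"oj":[[49,30,61,24,55],70,[79,55,42,13,96],[96,58],[52,68]],"w":{"bui":{"bxy":68,"e":82},"zdj":{"e":67,"lgt":69}}}
After op 6 (add /w/zdj/e 8): {"oj":[[49,30,61,24,55],70,[79,55,42,13,96],[96,58],[52,68]],"w":{"bui":{"bxy":68,"e":82},"zdj":{"e":8,"lgt":69}}}
After op 7 (replace /w/zdj/lgt 49): {"oj":[[49,30,61,24,55],70,[79,55,42,13,96],[96,58],[52,68]],"w":{"bui":{"bxy":68,"e":82},"zdj":{"e":8,"lgt":49}}}
After op 8 (replace /w/bui/bxy 63): {"oj":[[49,30,61,24,55],70,[79,55,42,13,96],[96,58],[52,68]],"w":{"bui":{"bxy":63,"e":82},"zdj":{"e":8,"lgt":49}}}
After op 9 (add /oj/2/4 92): {"oj":[[49,30,61,24,55],70,[79,55,42,13,92,96],[96,58],[52,68]],"w":{"bui":{"bxy":63,"e":82},"zdj":{"e":8,"lgt":49}}}
After op 10 (replace /oj 77): {"oj":77,"w":{"bui":{"bxy":63,"e":82},"zdj":{"e":8,"lgt":49}}}
After op 11 (add /w/zdj/q 14): {"oj":77,"w":{"bui":{"bxy":63,"e":82},"zdj":{"e":8,"lgt":49,"q":14}}}
After op 12 (replace /oj 86): {"oj":86,"w":{"bui":{"bxy":63,"e":82},"zdj":{"e":8,"lgt":49,"q":14}}}
After op 13 (replace /w/bui/bxy 67): {"oj":86,"w":{"bui":{"bxy":67,"e":82},"zdj":{"e":8,"lgt":49,"q":14}}}
After op 14 (add /w/bui 24): {"oj":86,"w":{"bui":24,"zdj":{"e":8,"lgt":49,"q":14}}}
After op 15 (add /w/bui 44): {"oj":86,"w":{"bui":44,"zdj":{"e":8,"lgt":49,"q":14}}}
After op 16 (replace /oj 48): {"oj":48,"w":{"bui":44,"zdj":{"e":8,"lgt":49,"q":14}}}
Size at path /w/zdj: 3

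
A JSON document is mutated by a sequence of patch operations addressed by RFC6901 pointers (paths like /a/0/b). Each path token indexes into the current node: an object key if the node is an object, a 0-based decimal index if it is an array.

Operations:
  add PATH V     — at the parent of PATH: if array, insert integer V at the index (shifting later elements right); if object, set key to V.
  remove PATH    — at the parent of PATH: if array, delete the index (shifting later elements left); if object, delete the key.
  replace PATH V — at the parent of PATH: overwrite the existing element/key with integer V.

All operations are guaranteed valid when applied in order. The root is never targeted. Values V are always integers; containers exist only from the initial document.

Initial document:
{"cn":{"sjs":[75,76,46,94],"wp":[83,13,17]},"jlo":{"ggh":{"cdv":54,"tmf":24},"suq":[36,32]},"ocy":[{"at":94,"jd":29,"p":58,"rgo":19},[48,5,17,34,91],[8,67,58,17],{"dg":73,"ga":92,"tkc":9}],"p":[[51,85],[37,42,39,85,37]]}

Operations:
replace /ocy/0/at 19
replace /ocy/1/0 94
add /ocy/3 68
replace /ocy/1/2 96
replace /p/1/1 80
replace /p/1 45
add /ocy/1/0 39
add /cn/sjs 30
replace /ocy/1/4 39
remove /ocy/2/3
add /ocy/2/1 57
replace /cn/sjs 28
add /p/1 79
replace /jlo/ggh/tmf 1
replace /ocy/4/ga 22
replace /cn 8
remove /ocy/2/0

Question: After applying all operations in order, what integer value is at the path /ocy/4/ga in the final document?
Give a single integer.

After op 1 (replace /ocy/0/at 19): {"cn":{"sjs":[75,76,46,94],"wp":[83,13,17]},"jlo":{"ggh":{"cdv":54,"tmf":24},"suq":[36,32]},"ocy":[{"at":19,"jd":29,"p":58,"rgo":19},[48,5,17,34,91],[8,67,58,17],{"dg":73,"ga":92,"tkc":9}],"p":[[51,85],[37,42,39,85,37]]}
After op 2 (replace /ocy/1/0 94): {"cn":{"sjs":[75,76,46,94],"wp":[83,13,17]},"jlo":{"ggh":{"cdv":54,"tmf":24},"suq":[36,32]},"ocy":[{"at":19,"jd":29,"p":58,"rgo":19},[94,5,17,34,91],[8,67,58,17],{"dg":73,"ga":92,"tkc":9}],"p":[[51,85],[37,42,39,85,37]]}
After op 3 (add /ocy/3 68): {"cn":{"sjs":[75,76,46,94],"wp":[83,13,17]},"jlo":{"ggh":{"cdv":54,"tmf":24},"suq":[36,32]},"ocy":[{"at":19,"jd":29,"p":58,"rgo":19},[94,5,17,34,91],[8,67,58,17],68,{"dg":73,"ga":92,"tkc":9}],"p":[[51,85],[37,42,39,85,37]]}
After op 4 (replace /ocy/1/2 96): {"cn":{"sjs":[75,76,46,94],"wp":[83,13,17]},"jlo":{"ggh":{"cdv":54,"tmf":24},"suq":[36,32]},"ocy":[{"at":19,"jd":29,"p":58,"rgo":19},[94,5,96,34,91],[8,67,58,17],68,{"dg":73,"ga":92,"tkc":9}],"p":[[51,85],[37,42,39,85,37]]}
After op 5 (replace /p/1/1 80): {"cn":{"sjs":[75,76,46,94],"wp":[83,13,17]},"jlo":{"ggh":{"cdv":54,"tmf":24},"suq":[36,32]},"ocy":[{"at":19,"jd":29,"p":58,"rgo":19},[94,5,96,34,91],[8,67,58,17],68,{"dg":73,"ga":92,"tkc":9}],"p":[[51,85],[37,80,39,85,37]]}
After op 6 (replace /p/1 45): {"cn":{"sjs":[75,76,46,94],"wp":[83,13,17]},"jlo":{"ggh":{"cdv":54,"tmf":24},"suq":[36,32]},"ocy":[{"at":19,"jd":29,"p":58,"rgo":19},[94,5,96,34,91],[8,67,58,17],68,{"dg":73,"ga":92,"tkc":9}],"p":[[51,85],45]}
After op 7 (add /ocy/1/0 39): {"cn":{"sjs":[75,76,46,94],"wp":[83,13,17]},"jlo":{"ggh":{"cdv":54,"tmf":24},"suq":[36,32]},"ocy":[{"at":19,"jd":29,"p":58,"rgo":19},[39,94,5,96,34,91],[8,67,58,17],68,{"dg":73,"ga":92,"tkc":9}],"p":[[51,85],45]}
After op 8 (add /cn/sjs 30): {"cn":{"sjs":30,"wp":[83,13,17]},"jlo":{"ggh":{"cdv":54,"tmf":24},"suq":[36,32]},"ocy":[{"at":19,"jd":29,"p":58,"rgo":19},[39,94,5,96,34,91],[8,67,58,17],68,{"dg":73,"ga":92,"tkc":9}],"p":[[51,85],45]}
After op 9 (replace /ocy/1/4 39): {"cn":{"sjs":30,"wp":[83,13,17]},"jlo":{"ggh":{"cdv":54,"tmf":24},"suq":[36,32]},"ocy":[{"at":19,"jd":29,"p":58,"rgo":19},[39,94,5,96,39,91],[8,67,58,17],68,{"dg":73,"ga":92,"tkc":9}],"p":[[51,85],45]}
After op 10 (remove /ocy/2/3): {"cn":{"sjs":30,"wp":[83,13,17]},"jlo":{"ggh":{"cdv":54,"tmf":24},"suq":[36,32]},"ocy":[{"at":19,"jd":29,"p":58,"rgo":19},[39,94,5,96,39,91],[8,67,58],68,{"dg":73,"ga":92,"tkc":9}],"p":[[51,85],45]}
After op 11 (add /ocy/2/1 57): {"cn":{"sjs":30,"wp":[83,13,17]},"jlo":{"ggh":{"cdv":54,"tmf":24},"suq":[36,32]},"ocy":[{"at":19,"jd":29,"p":58,"rgo":19},[39,94,5,96,39,91],[8,57,67,58],68,{"dg":73,"ga":92,"tkc":9}],"p":[[51,85],45]}
After op 12 (replace /cn/sjs 28): {"cn":{"sjs":28,"wp":[83,13,17]},"jlo":{"ggh":{"cdv":54,"tmf":24},"suq":[36,32]},"ocy":[{"at":19,"jd":29,"p":58,"rgo":19},[39,94,5,96,39,91],[8,57,67,58],68,{"dg":73,"ga":92,"tkc":9}],"p":[[51,85],45]}
After op 13 (add /p/1 79): {"cn":{"sjs":28,"wp":[83,13,17]},"jlo":{"ggh":{"cdv":54,"tmf":24},"suq":[36,32]},"ocy":[{"at":19,"jd":29,"p":58,"rgo":19},[39,94,5,96,39,91],[8,57,67,58],68,{"dg":73,"ga":92,"tkc":9}],"p":[[51,85],79,45]}
After op 14 (replace /jlo/ggh/tmf 1): {"cn":{"sjs":28,"wp":[83,13,17]},"jlo":{"ggh":{"cdv":54,"tmf":1},"suq":[36,32]},"ocy":[{"at":19,"jd":29,"p":58,"rgo":19},[39,94,5,96,39,91],[8,57,67,58],68,{"dg":73,"ga":92,"tkc":9}],"p":[[51,85],79,45]}
After op 15 (replace /ocy/4/ga 22): {"cn":{"sjs":28,"wp":[83,13,17]},"jlo":{"ggh":{"cdv":54,"tmf":1},"suq":[36,32]},"ocy":[{"at":19,"jd":29,"p":58,"rgo":19},[39,94,5,96,39,91],[8,57,67,58],68,{"dg":73,"ga":22,"tkc":9}],"p":[[51,85],79,45]}
After op 16 (replace /cn 8): {"cn":8,"jlo":{"ggh":{"cdv":54,"tmf":1},"suq":[36,32]},"ocy":[{"at":19,"jd":29,"p":58,"rgo":19},[39,94,5,96,39,91],[8,57,67,58],68,{"dg":73,"ga":22,"tkc":9}],"p":[[51,85],79,45]}
After op 17 (remove /ocy/2/0): {"cn":8,"jlo":{"ggh":{"cdv":54,"tmf":1},"suq":[36,32]},"ocy":[{"at":19,"jd":29,"p":58,"rgo":19},[39,94,5,96,39,91],[57,67,58],68,{"dg":73,"ga":22,"tkc":9}],"p":[[51,85],79,45]}
Value at /ocy/4/ga: 22

Answer: 22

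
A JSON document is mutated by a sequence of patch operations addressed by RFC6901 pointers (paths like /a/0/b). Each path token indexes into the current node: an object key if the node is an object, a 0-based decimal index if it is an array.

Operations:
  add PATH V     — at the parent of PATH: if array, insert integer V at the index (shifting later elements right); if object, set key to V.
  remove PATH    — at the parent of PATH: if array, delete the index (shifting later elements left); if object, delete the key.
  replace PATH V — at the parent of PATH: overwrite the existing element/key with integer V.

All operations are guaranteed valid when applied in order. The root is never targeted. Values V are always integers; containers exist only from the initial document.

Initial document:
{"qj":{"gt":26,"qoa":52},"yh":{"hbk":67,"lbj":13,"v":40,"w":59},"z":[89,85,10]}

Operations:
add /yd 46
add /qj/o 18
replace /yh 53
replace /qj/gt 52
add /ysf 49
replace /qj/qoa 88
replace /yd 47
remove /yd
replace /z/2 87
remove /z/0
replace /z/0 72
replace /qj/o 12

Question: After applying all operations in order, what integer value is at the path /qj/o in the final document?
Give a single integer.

Answer: 12

Derivation:
After op 1 (add /yd 46): {"qj":{"gt":26,"qoa":52},"yd":46,"yh":{"hbk":67,"lbj":13,"v":40,"w":59},"z":[89,85,10]}
After op 2 (add /qj/o 18): {"qj":{"gt":26,"o":18,"qoa":52},"yd":46,"yh":{"hbk":67,"lbj":13,"v":40,"w":59},"z":[89,85,10]}
After op 3 (replace /yh 53): {"qj":{"gt":26,"o":18,"qoa":52},"yd":46,"yh":53,"z":[89,85,10]}
After op 4 (replace /qj/gt 52): {"qj":{"gt":52,"o":18,"qoa":52},"yd":46,"yh":53,"z":[89,85,10]}
After op 5 (add /ysf 49): {"qj":{"gt":52,"o":18,"qoa":52},"yd":46,"yh":53,"ysf":49,"z":[89,85,10]}
After op 6 (replace /qj/qoa 88): {"qj":{"gt":52,"o":18,"qoa":88},"yd":46,"yh":53,"ysf":49,"z":[89,85,10]}
After op 7 (replace /yd 47): {"qj":{"gt":52,"o":18,"qoa":88},"yd":47,"yh":53,"ysf":49,"z":[89,85,10]}
After op 8 (remove /yd): {"qj":{"gt":52,"o":18,"qoa":88},"yh":53,"ysf":49,"z":[89,85,10]}
After op 9 (replace /z/2 87): {"qj":{"gt":52,"o":18,"qoa":88},"yh":53,"ysf":49,"z":[89,85,87]}
After op 10 (remove /z/0): {"qj":{"gt":52,"o":18,"qoa":88},"yh":53,"ysf":49,"z":[85,87]}
After op 11 (replace /z/0 72): {"qj":{"gt":52,"o":18,"qoa":88},"yh":53,"ysf":49,"z":[72,87]}
After op 12 (replace /qj/o 12): {"qj":{"gt":52,"o":12,"qoa":88},"yh":53,"ysf":49,"z":[72,87]}
Value at /qj/o: 12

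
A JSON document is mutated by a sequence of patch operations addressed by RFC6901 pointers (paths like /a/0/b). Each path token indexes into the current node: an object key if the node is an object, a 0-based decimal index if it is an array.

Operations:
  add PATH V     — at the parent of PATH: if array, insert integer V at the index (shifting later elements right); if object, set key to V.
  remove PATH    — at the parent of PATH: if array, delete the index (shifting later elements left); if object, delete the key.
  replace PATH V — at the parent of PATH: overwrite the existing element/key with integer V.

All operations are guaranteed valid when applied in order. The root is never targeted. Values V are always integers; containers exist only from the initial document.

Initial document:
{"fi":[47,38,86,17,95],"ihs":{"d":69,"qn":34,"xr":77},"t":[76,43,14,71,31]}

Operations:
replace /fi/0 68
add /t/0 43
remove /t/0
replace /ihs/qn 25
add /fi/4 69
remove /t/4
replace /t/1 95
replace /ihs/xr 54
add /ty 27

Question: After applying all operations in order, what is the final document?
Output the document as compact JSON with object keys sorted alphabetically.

After op 1 (replace /fi/0 68): {"fi":[68,38,86,17,95],"ihs":{"d":69,"qn":34,"xr":77},"t":[76,43,14,71,31]}
After op 2 (add /t/0 43): {"fi":[68,38,86,17,95],"ihs":{"d":69,"qn":34,"xr":77},"t":[43,76,43,14,71,31]}
After op 3 (remove /t/0): {"fi":[68,38,86,17,95],"ihs":{"d":69,"qn":34,"xr":77},"t":[76,43,14,71,31]}
After op 4 (replace /ihs/qn 25): {"fi":[68,38,86,17,95],"ihs":{"d":69,"qn":25,"xr":77},"t":[76,43,14,71,31]}
After op 5 (add /fi/4 69): {"fi":[68,38,86,17,69,95],"ihs":{"d":69,"qn":25,"xr":77},"t":[76,43,14,71,31]}
After op 6 (remove /t/4): {"fi":[68,38,86,17,69,95],"ihs":{"d":69,"qn":25,"xr":77},"t":[76,43,14,71]}
After op 7 (replace /t/1 95): {"fi":[68,38,86,17,69,95],"ihs":{"d":69,"qn":25,"xr":77},"t":[76,95,14,71]}
After op 8 (replace /ihs/xr 54): {"fi":[68,38,86,17,69,95],"ihs":{"d":69,"qn":25,"xr":54},"t":[76,95,14,71]}
After op 9 (add /ty 27): {"fi":[68,38,86,17,69,95],"ihs":{"d":69,"qn":25,"xr":54},"t":[76,95,14,71],"ty":27}

Answer: {"fi":[68,38,86,17,69,95],"ihs":{"d":69,"qn":25,"xr":54},"t":[76,95,14,71],"ty":27}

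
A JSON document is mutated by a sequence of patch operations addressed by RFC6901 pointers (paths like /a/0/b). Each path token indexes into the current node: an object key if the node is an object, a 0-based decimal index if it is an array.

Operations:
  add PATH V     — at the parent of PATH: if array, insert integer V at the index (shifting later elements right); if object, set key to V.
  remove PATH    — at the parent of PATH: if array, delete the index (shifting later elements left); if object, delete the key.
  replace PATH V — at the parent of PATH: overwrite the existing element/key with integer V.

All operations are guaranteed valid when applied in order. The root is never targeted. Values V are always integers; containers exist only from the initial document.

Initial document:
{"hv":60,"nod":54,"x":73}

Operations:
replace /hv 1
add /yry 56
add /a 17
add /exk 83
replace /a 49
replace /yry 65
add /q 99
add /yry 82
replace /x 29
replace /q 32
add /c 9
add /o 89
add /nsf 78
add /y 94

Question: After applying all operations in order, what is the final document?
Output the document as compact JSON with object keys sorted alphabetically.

After op 1 (replace /hv 1): {"hv":1,"nod":54,"x":73}
After op 2 (add /yry 56): {"hv":1,"nod":54,"x":73,"yry":56}
After op 3 (add /a 17): {"a":17,"hv":1,"nod":54,"x":73,"yry":56}
After op 4 (add /exk 83): {"a":17,"exk":83,"hv":1,"nod":54,"x":73,"yry":56}
After op 5 (replace /a 49): {"a":49,"exk":83,"hv":1,"nod":54,"x":73,"yry":56}
After op 6 (replace /yry 65): {"a":49,"exk":83,"hv":1,"nod":54,"x":73,"yry":65}
After op 7 (add /q 99): {"a":49,"exk":83,"hv":1,"nod":54,"q":99,"x":73,"yry":65}
After op 8 (add /yry 82): {"a":49,"exk":83,"hv":1,"nod":54,"q":99,"x":73,"yry":82}
After op 9 (replace /x 29): {"a":49,"exk":83,"hv":1,"nod":54,"q":99,"x":29,"yry":82}
After op 10 (replace /q 32): {"a":49,"exk":83,"hv":1,"nod":54,"q":32,"x":29,"yry":82}
After op 11 (add /c 9): {"a":49,"c":9,"exk":83,"hv":1,"nod":54,"q":32,"x":29,"yry":82}
After op 12 (add /o 89): {"a":49,"c":9,"exk":83,"hv":1,"nod":54,"o":89,"q":32,"x":29,"yry":82}
After op 13 (add /nsf 78): {"a":49,"c":9,"exk":83,"hv":1,"nod":54,"nsf":78,"o":89,"q":32,"x":29,"yry":82}
After op 14 (add /y 94): {"a":49,"c":9,"exk":83,"hv":1,"nod":54,"nsf":78,"o":89,"q":32,"x":29,"y":94,"yry":82}

Answer: {"a":49,"c":9,"exk":83,"hv":1,"nod":54,"nsf":78,"o":89,"q":32,"x":29,"y":94,"yry":82}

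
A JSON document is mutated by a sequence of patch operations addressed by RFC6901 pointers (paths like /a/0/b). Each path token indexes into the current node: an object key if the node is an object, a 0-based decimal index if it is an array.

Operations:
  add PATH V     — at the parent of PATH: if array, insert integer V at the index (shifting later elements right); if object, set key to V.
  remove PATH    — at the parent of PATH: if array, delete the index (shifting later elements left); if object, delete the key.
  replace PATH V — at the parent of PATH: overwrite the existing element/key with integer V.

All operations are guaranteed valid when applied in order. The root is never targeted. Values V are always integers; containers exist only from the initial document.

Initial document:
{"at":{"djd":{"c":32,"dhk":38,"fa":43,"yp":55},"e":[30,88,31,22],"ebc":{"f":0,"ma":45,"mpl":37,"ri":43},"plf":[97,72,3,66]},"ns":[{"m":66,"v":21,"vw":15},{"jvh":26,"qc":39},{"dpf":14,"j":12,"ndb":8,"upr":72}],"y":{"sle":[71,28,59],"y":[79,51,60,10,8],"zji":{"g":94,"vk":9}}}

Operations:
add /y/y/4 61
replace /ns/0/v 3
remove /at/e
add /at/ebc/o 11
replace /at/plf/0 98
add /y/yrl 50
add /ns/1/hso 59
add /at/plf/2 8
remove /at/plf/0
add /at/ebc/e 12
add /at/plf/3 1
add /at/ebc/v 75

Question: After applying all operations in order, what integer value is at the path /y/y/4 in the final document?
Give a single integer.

Answer: 61

Derivation:
After op 1 (add /y/y/4 61): {"at":{"djd":{"c":32,"dhk":38,"fa":43,"yp":55},"e":[30,88,31,22],"ebc":{"f":0,"ma":45,"mpl":37,"ri":43},"plf":[97,72,3,66]},"ns":[{"m":66,"v":21,"vw":15},{"jvh":26,"qc":39},{"dpf":14,"j":12,"ndb":8,"upr":72}],"y":{"sle":[71,28,59],"y":[79,51,60,10,61,8],"zji":{"g":94,"vk":9}}}
After op 2 (replace /ns/0/v 3): {"at":{"djd":{"c":32,"dhk":38,"fa":43,"yp":55},"e":[30,88,31,22],"ebc":{"f":0,"ma":45,"mpl":37,"ri":43},"plf":[97,72,3,66]},"ns":[{"m":66,"v":3,"vw":15},{"jvh":26,"qc":39},{"dpf":14,"j":12,"ndb":8,"upr":72}],"y":{"sle":[71,28,59],"y":[79,51,60,10,61,8],"zji":{"g":94,"vk":9}}}
After op 3 (remove /at/e): {"at":{"djd":{"c":32,"dhk":38,"fa":43,"yp":55},"ebc":{"f":0,"ma":45,"mpl":37,"ri":43},"plf":[97,72,3,66]},"ns":[{"m":66,"v":3,"vw":15},{"jvh":26,"qc":39},{"dpf":14,"j":12,"ndb":8,"upr":72}],"y":{"sle":[71,28,59],"y":[79,51,60,10,61,8],"zji":{"g":94,"vk":9}}}
After op 4 (add /at/ebc/o 11): {"at":{"djd":{"c":32,"dhk":38,"fa":43,"yp":55},"ebc":{"f":0,"ma":45,"mpl":37,"o":11,"ri":43},"plf":[97,72,3,66]},"ns":[{"m":66,"v":3,"vw":15},{"jvh":26,"qc":39},{"dpf":14,"j":12,"ndb":8,"upr":72}],"y":{"sle":[71,28,59],"y":[79,51,60,10,61,8],"zji":{"g":94,"vk":9}}}
After op 5 (replace /at/plf/0 98): {"at":{"djd":{"c":32,"dhk":38,"fa":43,"yp":55},"ebc":{"f":0,"ma":45,"mpl":37,"o":11,"ri":43},"plf":[98,72,3,66]},"ns":[{"m":66,"v":3,"vw":15},{"jvh":26,"qc":39},{"dpf":14,"j":12,"ndb":8,"upr":72}],"y":{"sle":[71,28,59],"y":[79,51,60,10,61,8],"zji":{"g":94,"vk":9}}}
After op 6 (add /y/yrl 50): {"at":{"djd":{"c":32,"dhk":38,"fa":43,"yp":55},"ebc":{"f":0,"ma":45,"mpl":37,"o":11,"ri":43},"plf":[98,72,3,66]},"ns":[{"m":66,"v":3,"vw":15},{"jvh":26,"qc":39},{"dpf":14,"j":12,"ndb":8,"upr":72}],"y":{"sle":[71,28,59],"y":[79,51,60,10,61,8],"yrl":50,"zji":{"g":94,"vk":9}}}
After op 7 (add /ns/1/hso 59): {"at":{"djd":{"c":32,"dhk":38,"fa":43,"yp":55},"ebc":{"f":0,"ma":45,"mpl":37,"o":11,"ri":43},"plf":[98,72,3,66]},"ns":[{"m":66,"v":3,"vw":15},{"hso":59,"jvh":26,"qc":39},{"dpf":14,"j":12,"ndb":8,"upr":72}],"y":{"sle":[71,28,59],"y":[79,51,60,10,61,8],"yrl":50,"zji":{"g":94,"vk":9}}}
After op 8 (add /at/plf/2 8): {"at":{"djd":{"c":32,"dhk":38,"fa":43,"yp":55},"ebc":{"f":0,"ma":45,"mpl":37,"o":11,"ri":43},"plf":[98,72,8,3,66]},"ns":[{"m":66,"v":3,"vw":15},{"hso":59,"jvh":26,"qc":39},{"dpf":14,"j":12,"ndb":8,"upr":72}],"y":{"sle":[71,28,59],"y":[79,51,60,10,61,8],"yrl":50,"zji":{"g":94,"vk":9}}}
After op 9 (remove /at/plf/0): {"at":{"djd":{"c":32,"dhk":38,"fa":43,"yp":55},"ebc":{"f":0,"ma":45,"mpl":37,"o":11,"ri":43},"plf":[72,8,3,66]},"ns":[{"m":66,"v":3,"vw":15},{"hso":59,"jvh":26,"qc":39},{"dpf":14,"j":12,"ndb":8,"upr":72}],"y":{"sle":[71,28,59],"y":[79,51,60,10,61,8],"yrl":50,"zji":{"g":94,"vk":9}}}
After op 10 (add /at/ebc/e 12): {"at":{"djd":{"c":32,"dhk":38,"fa":43,"yp":55},"ebc":{"e":12,"f":0,"ma":45,"mpl":37,"o":11,"ri":43},"plf":[72,8,3,66]},"ns":[{"m":66,"v":3,"vw":15},{"hso":59,"jvh":26,"qc":39},{"dpf":14,"j":12,"ndb":8,"upr":72}],"y":{"sle":[71,28,59],"y":[79,51,60,10,61,8],"yrl":50,"zji":{"g":94,"vk":9}}}
After op 11 (add /at/plf/3 1): {"at":{"djd":{"c":32,"dhk":38,"fa":43,"yp":55},"ebc":{"e":12,"f":0,"ma":45,"mpl":37,"o":11,"ri":43},"plf":[72,8,3,1,66]},"ns":[{"m":66,"v":3,"vw":15},{"hso":59,"jvh":26,"qc":39},{"dpf":14,"j":12,"ndb":8,"upr":72}],"y":{"sle":[71,28,59],"y":[79,51,60,10,61,8],"yrl":50,"zji":{"g":94,"vk":9}}}
After op 12 (add /at/ebc/v 75): {"at":{"djd":{"c":32,"dhk":38,"fa":43,"yp":55},"ebc":{"e":12,"f":0,"ma":45,"mpl":37,"o":11,"ri":43,"v":75},"plf":[72,8,3,1,66]},"ns":[{"m":66,"v":3,"vw":15},{"hso":59,"jvh":26,"qc":39},{"dpf":14,"j":12,"ndb":8,"upr":72}],"y":{"sle":[71,28,59],"y":[79,51,60,10,61,8],"yrl":50,"zji":{"g":94,"vk":9}}}
Value at /y/y/4: 61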